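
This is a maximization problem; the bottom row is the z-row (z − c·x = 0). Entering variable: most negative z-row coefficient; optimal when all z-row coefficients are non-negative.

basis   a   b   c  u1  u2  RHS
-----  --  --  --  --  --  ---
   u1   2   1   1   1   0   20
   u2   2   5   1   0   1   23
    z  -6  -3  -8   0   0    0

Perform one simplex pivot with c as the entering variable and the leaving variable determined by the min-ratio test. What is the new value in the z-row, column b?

Ratio test on column c — row 1: 20/1 = 20; row 2: 23/1 = 23. Minimum is 20 at row 1 (u1 leaves); pivot element 1.
Divide row 1 by 1; eliminate column c from the other rows.
z-row update in column b: -3 − (-8)·1 = 5.

5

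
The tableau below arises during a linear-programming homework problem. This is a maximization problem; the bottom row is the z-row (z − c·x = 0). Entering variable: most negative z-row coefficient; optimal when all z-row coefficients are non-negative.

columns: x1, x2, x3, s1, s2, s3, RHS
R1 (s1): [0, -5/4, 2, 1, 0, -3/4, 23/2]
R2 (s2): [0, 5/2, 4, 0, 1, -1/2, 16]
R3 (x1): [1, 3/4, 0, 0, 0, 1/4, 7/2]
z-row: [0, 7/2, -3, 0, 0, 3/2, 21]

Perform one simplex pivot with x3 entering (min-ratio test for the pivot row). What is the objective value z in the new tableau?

Ratio test on column x3 — row 1: (23/2)/2 = 23/4; row 2: 16/4 = 4; row 3: entry 0 ≤ 0. Minimum is 4 at row 2 (s2 leaves); pivot element 4.
Pivot on row 2; the z-row RHS becomes 21 − (-3)·4 = 33.

33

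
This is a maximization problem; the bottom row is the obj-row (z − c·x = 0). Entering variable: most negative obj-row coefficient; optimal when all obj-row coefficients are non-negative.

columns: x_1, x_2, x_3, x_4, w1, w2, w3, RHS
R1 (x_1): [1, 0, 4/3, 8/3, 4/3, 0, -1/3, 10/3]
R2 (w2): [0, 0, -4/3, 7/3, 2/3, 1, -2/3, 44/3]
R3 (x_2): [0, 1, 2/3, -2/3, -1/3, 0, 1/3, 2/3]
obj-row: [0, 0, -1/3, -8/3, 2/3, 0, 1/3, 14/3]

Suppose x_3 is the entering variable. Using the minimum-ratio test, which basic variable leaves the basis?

x_2

Column x_3 entries and ratios — x_1: (10/3)/(4/3) = 5/2; w2: -4/3 ≤ 0, skip; x_2: (2/3)/(2/3) = 1.
Smallest ratio is 1 in the row of x_2, so x_2 leaves.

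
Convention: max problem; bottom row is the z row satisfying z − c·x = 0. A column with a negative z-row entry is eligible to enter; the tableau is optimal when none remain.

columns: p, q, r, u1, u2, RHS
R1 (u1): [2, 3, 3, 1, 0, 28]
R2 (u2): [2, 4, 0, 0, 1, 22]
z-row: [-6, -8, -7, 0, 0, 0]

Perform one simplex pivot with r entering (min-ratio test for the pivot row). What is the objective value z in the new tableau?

Ratio test on column r — row 1: 28/3 = 28/3; row 2: entry 0 ≤ 0. Minimum is 28/3 at row 1 (u1 leaves); pivot element 3.
Pivot on row 1; the z-row RHS becomes 0 − (-7)·(28/3) = 196/3.

196/3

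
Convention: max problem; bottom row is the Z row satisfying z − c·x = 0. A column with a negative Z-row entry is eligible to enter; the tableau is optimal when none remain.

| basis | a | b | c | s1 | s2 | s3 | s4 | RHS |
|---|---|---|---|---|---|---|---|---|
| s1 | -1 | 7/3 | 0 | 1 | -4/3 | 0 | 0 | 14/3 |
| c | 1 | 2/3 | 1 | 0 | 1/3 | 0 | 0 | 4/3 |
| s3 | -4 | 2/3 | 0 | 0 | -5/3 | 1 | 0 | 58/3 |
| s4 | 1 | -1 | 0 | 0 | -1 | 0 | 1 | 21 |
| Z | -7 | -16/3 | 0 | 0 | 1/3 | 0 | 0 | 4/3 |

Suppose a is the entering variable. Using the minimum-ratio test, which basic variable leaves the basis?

c

Column a entries and ratios — s1: -1 ≤ 0, skip; c: (4/3)/1 = 4/3; s3: -4 ≤ 0, skip; s4: 21/1 = 21.
Smallest ratio is 4/3 in the row of c, so c leaves.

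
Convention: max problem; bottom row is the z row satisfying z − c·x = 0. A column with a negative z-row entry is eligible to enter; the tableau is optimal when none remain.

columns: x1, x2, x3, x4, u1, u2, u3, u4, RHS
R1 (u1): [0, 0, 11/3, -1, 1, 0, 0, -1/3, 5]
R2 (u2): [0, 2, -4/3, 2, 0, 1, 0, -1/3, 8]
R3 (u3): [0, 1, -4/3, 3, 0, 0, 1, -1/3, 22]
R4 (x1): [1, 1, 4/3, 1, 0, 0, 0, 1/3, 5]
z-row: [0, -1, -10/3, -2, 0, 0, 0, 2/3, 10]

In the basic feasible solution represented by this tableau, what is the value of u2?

u2 is basic (row 2); its value is the RHS of that row, 8.

8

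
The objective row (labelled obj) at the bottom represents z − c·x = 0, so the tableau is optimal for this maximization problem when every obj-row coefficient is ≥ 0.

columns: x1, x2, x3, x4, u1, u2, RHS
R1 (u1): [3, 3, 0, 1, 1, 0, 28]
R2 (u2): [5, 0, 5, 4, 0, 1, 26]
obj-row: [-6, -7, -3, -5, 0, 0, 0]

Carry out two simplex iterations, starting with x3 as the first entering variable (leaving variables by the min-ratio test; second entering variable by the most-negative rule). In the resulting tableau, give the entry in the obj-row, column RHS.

1214/15

Ratio test on column x3 — row 1: entry 0 ≤ 0; row 2: 26/5 = 26/5. Minimum is 26/5 at row 2 (u2 leaves); pivot element 5.
Divide row 2 by 5; eliminate column x3 from the other rows.
Second iteration: most negative obj-row entry is -7 in column x2, so x2 enters.
Ratio test on column x2 — row 1: 28/3 = 28/3; row 2: entry 0 ≤ 0. Minimum is 28/3 at row 1 (u1 leaves); pivot element 3.
Divide row 1 by 3; eliminate column x2 from the other rows.
After both pivots, the entry at the obj-row, column RHS is 1214/15.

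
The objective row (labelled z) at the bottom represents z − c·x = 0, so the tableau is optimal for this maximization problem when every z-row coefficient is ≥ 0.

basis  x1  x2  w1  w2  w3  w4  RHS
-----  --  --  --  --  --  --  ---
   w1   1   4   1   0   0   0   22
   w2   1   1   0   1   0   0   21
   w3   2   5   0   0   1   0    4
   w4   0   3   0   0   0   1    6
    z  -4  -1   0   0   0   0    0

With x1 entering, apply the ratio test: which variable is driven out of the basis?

Column x1 entries and ratios — w1: 22/1 = 22; w2: 21/1 = 21; w3: 4/2 = 2; w4: 0 ≤ 0, skip.
Smallest ratio is 2 in the row of w3, so w3 leaves.

w3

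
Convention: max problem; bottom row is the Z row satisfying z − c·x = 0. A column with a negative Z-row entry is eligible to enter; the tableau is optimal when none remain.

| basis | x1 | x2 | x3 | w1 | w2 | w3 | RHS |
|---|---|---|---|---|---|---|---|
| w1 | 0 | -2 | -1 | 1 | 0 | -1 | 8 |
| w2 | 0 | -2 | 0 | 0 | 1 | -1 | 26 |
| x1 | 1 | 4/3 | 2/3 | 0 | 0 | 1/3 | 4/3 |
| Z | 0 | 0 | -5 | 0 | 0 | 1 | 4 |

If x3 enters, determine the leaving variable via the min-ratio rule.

x1

Column x3 entries and ratios — w1: -1 ≤ 0, skip; w2: 0 ≤ 0, skip; x1: (4/3)/(2/3) = 2.
Smallest ratio is 2 in the row of x1, so x1 leaves.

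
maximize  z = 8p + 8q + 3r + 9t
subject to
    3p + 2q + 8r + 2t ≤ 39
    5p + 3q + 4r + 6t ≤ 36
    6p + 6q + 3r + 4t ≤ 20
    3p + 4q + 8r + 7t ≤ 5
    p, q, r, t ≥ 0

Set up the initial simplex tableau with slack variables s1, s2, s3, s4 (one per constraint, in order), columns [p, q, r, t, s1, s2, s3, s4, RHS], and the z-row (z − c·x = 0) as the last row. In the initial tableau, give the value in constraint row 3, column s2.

Slack s2 belongs to constraint 2; its column is the unit vector e_2, so the entry in row 3 is 0.

0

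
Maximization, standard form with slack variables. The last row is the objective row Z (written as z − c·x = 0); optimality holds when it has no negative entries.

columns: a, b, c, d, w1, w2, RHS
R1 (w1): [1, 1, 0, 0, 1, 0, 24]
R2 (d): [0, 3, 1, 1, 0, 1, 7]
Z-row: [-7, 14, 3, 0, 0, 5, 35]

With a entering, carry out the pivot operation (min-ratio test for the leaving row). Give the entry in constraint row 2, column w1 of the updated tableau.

Ratio test on column a — row 1: 24/1 = 24; row 2: entry 0 ≤ 0. Minimum is 24 at row 1 (w1 leaves); pivot element 1.
Divide row 1 by 1; eliminate column a from the other rows.
Row 2 update in column w1: 0 − 0·1 = 0.

0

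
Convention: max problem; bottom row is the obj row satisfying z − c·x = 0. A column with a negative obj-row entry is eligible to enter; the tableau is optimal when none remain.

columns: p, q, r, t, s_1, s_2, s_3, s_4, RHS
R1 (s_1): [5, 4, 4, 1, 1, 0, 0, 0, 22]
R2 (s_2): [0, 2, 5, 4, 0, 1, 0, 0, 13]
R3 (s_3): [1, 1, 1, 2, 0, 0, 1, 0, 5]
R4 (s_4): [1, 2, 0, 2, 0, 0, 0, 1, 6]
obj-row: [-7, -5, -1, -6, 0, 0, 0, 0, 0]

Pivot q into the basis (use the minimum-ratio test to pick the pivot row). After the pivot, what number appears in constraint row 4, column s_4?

Ratio test on column q — row 1: 22/4 = 11/2; row 2: 13/2 = 13/2; row 3: 5/1 = 5; row 4: 6/2 = 3. Minimum is 3 at row 4 (s_4 leaves); pivot element 2.
Divide row 4 by 2; eliminate column q from the other rows.
In the new row 4, the s_4 entry is the old entry divided by the pivot: 1/2 = 1/2.

1/2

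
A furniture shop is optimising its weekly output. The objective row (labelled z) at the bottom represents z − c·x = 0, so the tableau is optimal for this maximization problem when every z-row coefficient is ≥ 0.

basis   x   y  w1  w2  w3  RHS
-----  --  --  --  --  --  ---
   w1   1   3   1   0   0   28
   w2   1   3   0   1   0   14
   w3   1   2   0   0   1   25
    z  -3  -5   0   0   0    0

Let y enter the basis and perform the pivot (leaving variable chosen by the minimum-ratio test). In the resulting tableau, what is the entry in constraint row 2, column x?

Ratio test on column y — row 1: 28/3 = 28/3; row 2: 14/3 = 14/3; row 3: 25/2 = 25/2. Minimum is 14/3 at row 2 (w2 leaves); pivot element 3.
Divide row 2 by 3; eliminate column y from the other rows.
In the new row 2, the x entry is the old entry divided by the pivot: 1/3 = 1/3.

1/3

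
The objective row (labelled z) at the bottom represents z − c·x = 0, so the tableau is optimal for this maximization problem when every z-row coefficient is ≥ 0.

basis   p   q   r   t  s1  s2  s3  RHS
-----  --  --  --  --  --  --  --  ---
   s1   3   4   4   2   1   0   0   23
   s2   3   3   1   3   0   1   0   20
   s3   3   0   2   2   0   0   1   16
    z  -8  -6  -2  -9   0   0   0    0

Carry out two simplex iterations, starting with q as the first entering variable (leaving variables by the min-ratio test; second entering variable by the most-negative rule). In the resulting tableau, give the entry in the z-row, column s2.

Ratio test on column q — row 1: 23/4 = 23/4; row 2: 20/3 = 20/3; row 3: entry 0 ≤ 0. Minimum is 23/4 at row 1 (s1 leaves); pivot element 4.
Divide row 1 by 4; eliminate column q from the other rows.
Second iteration: most negative z-row entry is -6 in column t, so t enters.
Ratio test on column t — row 1: (23/4)/(1/2) = 23/2; row 2: (11/4)/(3/2) = 11/6; row 3: 16/2 = 8. Minimum is 11/6 at row 2 (s2 leaves); pivot element 3/2.
Divide row 2 by 3/2; eliminate column t from the other rows.
After both pivots, the entry at the z-row, column s2 is 4.

4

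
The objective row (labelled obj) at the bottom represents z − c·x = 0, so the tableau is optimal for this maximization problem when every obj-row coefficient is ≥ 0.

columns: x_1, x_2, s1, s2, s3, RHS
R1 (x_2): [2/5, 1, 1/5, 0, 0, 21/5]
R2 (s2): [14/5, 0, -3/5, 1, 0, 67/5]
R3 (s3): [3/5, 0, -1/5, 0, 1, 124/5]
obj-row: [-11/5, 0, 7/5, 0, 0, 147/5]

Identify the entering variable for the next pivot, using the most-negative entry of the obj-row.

x_1

Negative obj-row entries: x_1: -11/5.
The most negative is -11/5 in column x_1, so x_1 enters.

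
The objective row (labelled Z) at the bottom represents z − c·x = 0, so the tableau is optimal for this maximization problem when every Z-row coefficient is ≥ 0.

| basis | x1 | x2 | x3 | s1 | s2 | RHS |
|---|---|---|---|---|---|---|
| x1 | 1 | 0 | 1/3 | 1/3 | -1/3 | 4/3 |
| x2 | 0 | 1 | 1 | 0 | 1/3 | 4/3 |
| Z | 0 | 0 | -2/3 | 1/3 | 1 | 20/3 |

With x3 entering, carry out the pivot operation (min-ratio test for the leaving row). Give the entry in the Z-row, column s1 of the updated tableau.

1/3

Ratio test on column x3 — row 1: (4/3)/(1/3) = 4; row 2: (4/3)/1 = 4/3. Minimum is 4/3 at row 2 (x2 leaves); pivot element 1.
Divide row 2 by 1; eliminate column x3 from the other rows.
Z-row update in column s1: 1/3 − (-2/3)·0 = 1/3.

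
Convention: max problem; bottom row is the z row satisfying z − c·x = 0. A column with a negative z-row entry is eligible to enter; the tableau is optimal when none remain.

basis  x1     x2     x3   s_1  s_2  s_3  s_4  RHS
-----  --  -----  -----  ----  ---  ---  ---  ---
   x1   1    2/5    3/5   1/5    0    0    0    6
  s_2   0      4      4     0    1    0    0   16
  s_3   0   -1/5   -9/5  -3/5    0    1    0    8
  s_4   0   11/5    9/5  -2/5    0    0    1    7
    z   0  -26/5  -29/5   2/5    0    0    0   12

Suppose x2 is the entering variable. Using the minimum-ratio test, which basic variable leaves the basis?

s_4

Column x2 entries and ratios — x1: 6/(2/5) = 15; s_2: 16/4 = 4; s_3: -1/5 ≤ 0, skip; s_4: 7/(11/5) = 35/11.
Smallest ratio is 35/11 in the row of s_4, so s_4 leaves.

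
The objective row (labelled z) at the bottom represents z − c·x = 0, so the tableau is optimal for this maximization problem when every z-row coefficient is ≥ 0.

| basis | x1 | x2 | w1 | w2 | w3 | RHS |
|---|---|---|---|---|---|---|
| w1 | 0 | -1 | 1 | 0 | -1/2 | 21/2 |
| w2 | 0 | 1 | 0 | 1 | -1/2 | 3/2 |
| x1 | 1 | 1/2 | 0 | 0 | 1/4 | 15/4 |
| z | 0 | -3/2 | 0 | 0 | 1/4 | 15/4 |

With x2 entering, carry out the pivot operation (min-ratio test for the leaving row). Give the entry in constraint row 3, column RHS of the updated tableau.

3

Ratio test on column x2 — row 1: entry -1 ≤ 0; row 2: (3/2)/1 = 3/2; row 3: (15/4)/(1/2) = 15/2. Minimum is 3/2 at row 2 (w2 leaves); pivot element 1.
Divide row 2 by 1; eliminate column x2 from the other rows.
Row 3 update in column RHS: 15/4 − (1/2)·(3/2) = 3.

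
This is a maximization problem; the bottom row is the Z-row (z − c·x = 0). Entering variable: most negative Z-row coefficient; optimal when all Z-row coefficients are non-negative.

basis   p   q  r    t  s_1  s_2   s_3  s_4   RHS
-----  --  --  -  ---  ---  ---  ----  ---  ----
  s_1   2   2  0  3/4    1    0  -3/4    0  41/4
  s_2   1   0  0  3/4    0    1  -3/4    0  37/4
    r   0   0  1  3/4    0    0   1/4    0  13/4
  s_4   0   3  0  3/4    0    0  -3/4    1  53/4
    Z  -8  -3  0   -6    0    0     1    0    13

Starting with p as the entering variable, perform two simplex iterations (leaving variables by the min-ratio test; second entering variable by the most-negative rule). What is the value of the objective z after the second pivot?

Ratio test on column p — row 1: (41/4)/2 = 41/8; row 2: (37/4)/1 = 37/4; row 3: entry 0 ≤ 0; row 4: entry 0 ≤ 0. Minimum is 41/8 at row 1 (s_1 leaves); pivot element 2.
Pivot on row 1; the Z-row RHS becomes 13 − (-8)·(41/8) = 54.
Next entering variable (most negative Z-row entry -3): t.
Ratio test on column t — row 1: (41/8)/(3/8) = 41/3; row 2: (33/8)/(3/8) = 11; row 3: (13/4)/(3/4) = 13/3; row 4: (53/4)/(3/4) = 53/3. Minimum is 13/3 at row 3 (r leaves); pivot element 3/4.
After the second pivot the Z-row RHS is 54 − (-3)·(13/3) = 67.

67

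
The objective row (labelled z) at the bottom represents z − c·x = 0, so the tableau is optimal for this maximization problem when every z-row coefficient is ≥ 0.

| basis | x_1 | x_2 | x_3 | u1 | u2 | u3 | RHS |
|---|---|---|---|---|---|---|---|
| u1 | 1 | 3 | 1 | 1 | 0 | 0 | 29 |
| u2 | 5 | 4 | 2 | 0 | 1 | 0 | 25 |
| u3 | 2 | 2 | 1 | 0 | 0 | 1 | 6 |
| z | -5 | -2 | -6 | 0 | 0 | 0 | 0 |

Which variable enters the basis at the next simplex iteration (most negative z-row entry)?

Negative z-row entries: x_1: -5, x_2: -2, x_3: -6.
The most negative is -6 in column x_3, so x_3 enters.

x_3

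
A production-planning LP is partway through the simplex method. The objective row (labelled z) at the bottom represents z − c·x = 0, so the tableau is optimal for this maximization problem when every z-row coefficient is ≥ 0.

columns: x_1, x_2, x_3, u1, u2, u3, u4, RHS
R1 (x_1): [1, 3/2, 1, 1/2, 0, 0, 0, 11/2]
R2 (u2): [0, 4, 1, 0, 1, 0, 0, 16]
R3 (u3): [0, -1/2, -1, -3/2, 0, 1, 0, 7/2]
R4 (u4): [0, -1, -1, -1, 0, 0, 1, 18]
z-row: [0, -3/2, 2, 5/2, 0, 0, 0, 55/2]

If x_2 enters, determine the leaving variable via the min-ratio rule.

x_1

Column x_2 entries and ratios — x_1: (11/2)/(3/2) = 11/3; u2: 16/4 = 4; u3: -1/2 ≤ 0, skip; u4: -1 ≤ 0, skip.
Smallest ratio is 11/3 in the row of x_1, so x_1 leaves.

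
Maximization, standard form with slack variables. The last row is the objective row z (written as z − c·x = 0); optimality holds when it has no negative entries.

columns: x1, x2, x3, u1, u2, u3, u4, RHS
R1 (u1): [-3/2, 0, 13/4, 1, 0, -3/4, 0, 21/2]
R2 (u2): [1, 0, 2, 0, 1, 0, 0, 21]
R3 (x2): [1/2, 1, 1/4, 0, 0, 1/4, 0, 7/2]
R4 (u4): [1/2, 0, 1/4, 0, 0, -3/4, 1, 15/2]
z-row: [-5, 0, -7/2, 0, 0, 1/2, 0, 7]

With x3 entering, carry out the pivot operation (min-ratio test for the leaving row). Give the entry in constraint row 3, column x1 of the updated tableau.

Ratio test on column x3 — row 1: (21/2)/(13/4) = 42/13; row 2: 21/2 = 21/2; row 3: (7/2)/(1/4) = 14; row 4: (15/2)/(1/4) = 30. Minimum is 42/13 at row 1 (u1 leaves); pivot element 13/4.
Divide row 1 by 13/4; eliminate column x3 from the other rows.
Row 3 update in column x1: 1/2 − (1/4)·(-6/13) = 8/13.

8/13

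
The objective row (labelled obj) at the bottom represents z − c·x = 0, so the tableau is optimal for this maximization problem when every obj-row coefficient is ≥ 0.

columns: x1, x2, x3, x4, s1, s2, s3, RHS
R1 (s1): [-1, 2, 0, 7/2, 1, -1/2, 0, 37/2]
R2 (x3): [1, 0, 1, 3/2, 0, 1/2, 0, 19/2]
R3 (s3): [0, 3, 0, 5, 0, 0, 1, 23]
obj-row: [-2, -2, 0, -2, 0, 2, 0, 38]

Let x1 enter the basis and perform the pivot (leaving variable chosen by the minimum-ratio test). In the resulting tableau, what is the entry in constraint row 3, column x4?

5

Ratio test on column x1 — row 1: entry -1 ≤ 0; row 2: (19/2)/1 = 19/2; row 3: entry 0 ≤ 0. Minimum is 19/2 at row 2 (x3 leaves); pivot element 1.
Divide row 2 by 1; eliminate column x1 from the other rows.
Row 3 update in column x4: 5 − 0·(3/2) = 5.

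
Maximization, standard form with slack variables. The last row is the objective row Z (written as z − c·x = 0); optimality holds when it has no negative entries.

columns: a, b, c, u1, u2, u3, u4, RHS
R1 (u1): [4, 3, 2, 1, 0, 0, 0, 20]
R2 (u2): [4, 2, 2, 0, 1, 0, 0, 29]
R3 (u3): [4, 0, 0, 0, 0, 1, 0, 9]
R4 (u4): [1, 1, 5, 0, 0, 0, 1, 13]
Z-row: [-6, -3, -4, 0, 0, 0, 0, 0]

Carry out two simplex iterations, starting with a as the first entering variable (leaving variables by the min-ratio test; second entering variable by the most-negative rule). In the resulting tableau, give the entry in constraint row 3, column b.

Ratio test on column a — row 1: 20/4 = 5; row 2: 29/4 = 29/4; row 3: 9/4 = 9/4; row 4: 13/1 = 13. Minimum is 9/4 at row 3 (u3 leaves); pivot element 4.
Divide row 3 by 4; eliminate column a from the other rows.
Second iteration: most negative Z-row entry is -4 in column c, so c enters.
Ratio test on column c — row 1: 11/2 = 11/2; row 2: 20/2 = 10; row 3: entry 0 ≤ 0; row 4: (43/4)/5 = 43/20. Minimum is 43/20 at row 4 (u4 leaves); pivot element 5.
Divide row 4 by 5; eliminate column c from the other rows.
After both pivots, the entry at constraint row 3, column b is 0.

0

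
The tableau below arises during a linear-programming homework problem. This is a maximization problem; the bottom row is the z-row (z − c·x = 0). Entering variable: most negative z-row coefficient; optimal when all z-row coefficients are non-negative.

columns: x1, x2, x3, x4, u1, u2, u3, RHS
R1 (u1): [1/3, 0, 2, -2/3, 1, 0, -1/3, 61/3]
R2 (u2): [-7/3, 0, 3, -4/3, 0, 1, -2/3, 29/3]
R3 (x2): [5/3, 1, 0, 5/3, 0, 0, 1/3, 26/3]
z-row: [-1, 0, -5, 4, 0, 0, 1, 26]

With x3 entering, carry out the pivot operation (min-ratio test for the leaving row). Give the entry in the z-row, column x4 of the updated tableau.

Ratio test on column x3 — row 1: (61/3)/2 = 61/6; row 2: (29/3)/3 = 29/9; row 3: entry 0 ≤ 0. Minimum is 29/9 at row 2 (u2 leaves); pivot element 3.
Divide row 2 by 3; eliminate column x3 from the other rows.
z-row update in column x4: 4 − (-5)·(-4/9) = 16/9.

16/9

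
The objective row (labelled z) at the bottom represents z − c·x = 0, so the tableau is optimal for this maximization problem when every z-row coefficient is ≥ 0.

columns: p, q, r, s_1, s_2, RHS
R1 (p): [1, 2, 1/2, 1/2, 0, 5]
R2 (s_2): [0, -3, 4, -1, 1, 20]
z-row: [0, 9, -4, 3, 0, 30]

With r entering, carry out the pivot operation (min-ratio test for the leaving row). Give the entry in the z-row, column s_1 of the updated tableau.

Ratio test on column r — row 1: 5/(1/2) = 10; row 2: 20/4 = 5. Minimum is 5 at row 2 (s_2 leaves); pivot element 4.
Divide row 2 by 4; eliminate column r from the other rows.
z-row update in column s_1: 3 − (-4)·(-1/4) = 2.

2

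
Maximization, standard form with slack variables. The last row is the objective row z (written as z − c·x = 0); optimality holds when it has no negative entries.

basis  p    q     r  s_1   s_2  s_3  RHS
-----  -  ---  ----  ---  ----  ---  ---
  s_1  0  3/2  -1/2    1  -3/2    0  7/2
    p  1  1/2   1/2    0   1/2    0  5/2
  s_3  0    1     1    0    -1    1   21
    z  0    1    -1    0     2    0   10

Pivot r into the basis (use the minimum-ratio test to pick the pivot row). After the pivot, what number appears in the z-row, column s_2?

3

Ratio test on column r — row 1: entry -1/2 ≤ 0; row 2: (5/2)/(1/2) = 5; row 3: 21/1 = 21. Minimum is 5 at row 2 (p leaves); pivot element 1/2.
Divide row 2 by 1/2; eliminate column r from the other rows.
z-row update in column s_2: 2 − (-1)·1 = 3.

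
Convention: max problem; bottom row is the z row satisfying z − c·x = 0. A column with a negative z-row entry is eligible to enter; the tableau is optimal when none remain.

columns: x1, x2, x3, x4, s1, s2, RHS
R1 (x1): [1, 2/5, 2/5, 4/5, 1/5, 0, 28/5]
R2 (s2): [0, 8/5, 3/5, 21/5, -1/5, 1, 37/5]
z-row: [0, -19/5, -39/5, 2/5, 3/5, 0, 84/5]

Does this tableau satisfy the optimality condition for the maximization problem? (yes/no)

The z-row has a negative entry -39/5 in column x3, so it is not optimal.

no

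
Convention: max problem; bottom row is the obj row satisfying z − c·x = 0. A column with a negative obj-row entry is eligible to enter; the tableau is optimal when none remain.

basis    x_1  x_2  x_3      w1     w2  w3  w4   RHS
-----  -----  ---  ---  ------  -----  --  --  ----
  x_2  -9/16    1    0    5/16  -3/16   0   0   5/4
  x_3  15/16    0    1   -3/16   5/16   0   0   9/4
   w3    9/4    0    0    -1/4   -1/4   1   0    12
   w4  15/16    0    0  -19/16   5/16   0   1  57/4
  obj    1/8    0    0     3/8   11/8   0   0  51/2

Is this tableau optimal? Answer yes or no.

Every obj-row coefficient is ≥ 0, so the tableau is optimal.

yes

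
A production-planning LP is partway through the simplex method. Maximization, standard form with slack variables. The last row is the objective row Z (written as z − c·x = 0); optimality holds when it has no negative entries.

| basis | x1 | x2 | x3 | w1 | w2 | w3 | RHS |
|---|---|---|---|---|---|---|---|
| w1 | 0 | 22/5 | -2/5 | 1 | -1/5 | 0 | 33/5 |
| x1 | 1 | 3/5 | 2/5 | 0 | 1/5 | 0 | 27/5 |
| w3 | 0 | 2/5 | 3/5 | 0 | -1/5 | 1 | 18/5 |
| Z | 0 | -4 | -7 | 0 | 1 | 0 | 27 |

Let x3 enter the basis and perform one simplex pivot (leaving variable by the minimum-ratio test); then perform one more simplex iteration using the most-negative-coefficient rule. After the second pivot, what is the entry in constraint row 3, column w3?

1

Ratio test on column x3 — row 1: entry -2/5 ≤ 0; row 2: (27/5)/(2/5) = 27/2; row 3: (18/5)/(3/5) = 6. Minimum is 6 at row 3 (w3 leaves); pivot element 3/5.
Divide row 3 by 3/5; eliminate column x3 from the other rows.
Second iteration: most negative Z-row entry is -4/3 in column w2, so w2 enters.
Ratio test on column w2 — row 1: entry -1/3 ≤ 0; row 2: 3/(1/3) = 9; row 3: entry -1/3 ≤ 0. Minimum is 9 at row 2 (x1 leaves); pivot element 1/3.
Divide row 2 by 1/3; eliminate column w2 from the other rows.
After both pivots, the entry at constraint row 3, column w3 is 1.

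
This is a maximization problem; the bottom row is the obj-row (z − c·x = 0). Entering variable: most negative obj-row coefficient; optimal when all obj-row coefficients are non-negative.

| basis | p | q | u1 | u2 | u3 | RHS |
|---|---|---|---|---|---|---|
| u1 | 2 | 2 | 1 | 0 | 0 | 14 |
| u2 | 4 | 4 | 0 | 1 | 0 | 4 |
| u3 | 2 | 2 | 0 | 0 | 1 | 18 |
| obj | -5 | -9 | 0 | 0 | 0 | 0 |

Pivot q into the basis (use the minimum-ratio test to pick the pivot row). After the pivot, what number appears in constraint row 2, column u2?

Ratio test on column q — row 1: 14/2 = 7; row 2: 4/4 = 1; row 3: 18/2 = 9. Minimum is 1 at row 2 (u2 leaves); pivot element 4.
Divide row 2 by 4; eliminate column q from the other rows.
In the new row 2, the u2 entry is the old entry divided by the pivot: 1/4 = 1/4.

1/4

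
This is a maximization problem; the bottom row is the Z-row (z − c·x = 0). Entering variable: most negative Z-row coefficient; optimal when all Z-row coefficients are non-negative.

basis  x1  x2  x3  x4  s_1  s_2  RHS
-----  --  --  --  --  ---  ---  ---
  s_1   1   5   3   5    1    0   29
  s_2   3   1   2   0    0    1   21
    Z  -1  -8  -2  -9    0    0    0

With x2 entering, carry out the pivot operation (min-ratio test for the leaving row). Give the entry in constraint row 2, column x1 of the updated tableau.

Ratio test on column x2 — row 1: 29/5 = 29/5; row 2: 21/1 = 21. Minimum is 29/5 at row 1 (s_1 leaves); pivot element 5.
Divide row 1 by 5; eliminate column x2 from the other rows.
Row 2 update in column x1: 3 − 1·(1/5) = 14/5.

14/5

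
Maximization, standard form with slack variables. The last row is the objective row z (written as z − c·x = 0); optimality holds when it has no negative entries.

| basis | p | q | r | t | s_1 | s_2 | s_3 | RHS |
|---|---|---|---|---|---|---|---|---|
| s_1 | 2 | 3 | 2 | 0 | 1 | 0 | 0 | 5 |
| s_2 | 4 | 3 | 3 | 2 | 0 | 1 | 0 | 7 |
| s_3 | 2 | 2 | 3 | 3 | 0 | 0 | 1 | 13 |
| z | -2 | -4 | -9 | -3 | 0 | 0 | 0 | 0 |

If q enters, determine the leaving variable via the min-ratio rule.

Column q entries and ratios — s_1: 5/3 = 5/3; s_2: 7/3 = 7/3; s_3: 13/2 = 13/2.
Smallest ratio is 5/3 in the row of s_1, so s_1 leaves.

s_1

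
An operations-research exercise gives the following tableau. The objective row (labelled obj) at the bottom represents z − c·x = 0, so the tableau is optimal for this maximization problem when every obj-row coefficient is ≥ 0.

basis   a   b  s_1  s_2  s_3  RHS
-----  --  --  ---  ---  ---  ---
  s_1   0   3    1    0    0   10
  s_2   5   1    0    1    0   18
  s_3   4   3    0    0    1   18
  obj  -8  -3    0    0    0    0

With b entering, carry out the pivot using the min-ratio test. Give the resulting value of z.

10

Ratio test on column b — row 1: 10/3 = 10/3; row 2: 18/1 = 18; row 3: 18/3 = 6. Minimum is 10/3 at row 1 (s_1 leaves); pivot element 3.
Pivot on row 1; the obj-row RHS becomes 0 − (-3)·(10/3) = 10.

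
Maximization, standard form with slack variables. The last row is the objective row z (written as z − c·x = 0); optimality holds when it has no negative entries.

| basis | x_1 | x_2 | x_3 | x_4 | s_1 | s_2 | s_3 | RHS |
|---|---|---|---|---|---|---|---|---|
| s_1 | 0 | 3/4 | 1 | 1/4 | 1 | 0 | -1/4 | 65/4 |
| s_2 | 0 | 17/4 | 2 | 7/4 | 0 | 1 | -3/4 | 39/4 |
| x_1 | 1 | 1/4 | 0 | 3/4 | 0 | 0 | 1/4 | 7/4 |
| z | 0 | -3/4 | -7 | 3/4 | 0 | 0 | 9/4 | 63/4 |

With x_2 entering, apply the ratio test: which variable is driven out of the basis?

Column x_2 entries and ratios — s_1: (65/4)/(3/4) = 65/3; s_2: (39/4)/(17/4) = 39/17; x_1: (7/4)/(1/4) = 7.
Smallest ratio is 39/17 in the row of s_2, so s_2 leaves.

s_2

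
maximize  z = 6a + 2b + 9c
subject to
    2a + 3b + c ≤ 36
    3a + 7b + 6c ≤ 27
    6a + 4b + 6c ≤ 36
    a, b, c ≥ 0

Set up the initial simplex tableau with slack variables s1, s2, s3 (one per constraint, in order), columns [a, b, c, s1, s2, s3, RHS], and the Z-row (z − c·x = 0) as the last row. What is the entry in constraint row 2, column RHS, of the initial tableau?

27

The RHS of constraint 2 is b_2 = 27.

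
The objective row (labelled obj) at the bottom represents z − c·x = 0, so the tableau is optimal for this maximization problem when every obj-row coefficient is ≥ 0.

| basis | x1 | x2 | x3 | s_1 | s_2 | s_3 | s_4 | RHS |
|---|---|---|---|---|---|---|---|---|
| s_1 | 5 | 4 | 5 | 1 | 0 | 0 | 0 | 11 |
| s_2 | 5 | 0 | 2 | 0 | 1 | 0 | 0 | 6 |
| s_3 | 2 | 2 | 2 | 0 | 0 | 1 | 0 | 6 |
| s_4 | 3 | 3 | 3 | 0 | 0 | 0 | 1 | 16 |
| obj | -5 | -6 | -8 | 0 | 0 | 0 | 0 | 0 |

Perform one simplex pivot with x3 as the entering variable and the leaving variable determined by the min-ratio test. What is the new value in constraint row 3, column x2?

Ratio test on column x3 — row 1: 11/5 = 11/5; row 2: 6/2 = 3; row 3: 6/2 = 3; row 4: 16/3 = 16/3. Minimum is 11/5 at row 1 (s_1 leaves); pivot element 5.
Divide row 1 by 5; eliminate column x3 from the other rows.
Row 3 update in column x2: 2 − 2·(4/5) = 2/5.

2/5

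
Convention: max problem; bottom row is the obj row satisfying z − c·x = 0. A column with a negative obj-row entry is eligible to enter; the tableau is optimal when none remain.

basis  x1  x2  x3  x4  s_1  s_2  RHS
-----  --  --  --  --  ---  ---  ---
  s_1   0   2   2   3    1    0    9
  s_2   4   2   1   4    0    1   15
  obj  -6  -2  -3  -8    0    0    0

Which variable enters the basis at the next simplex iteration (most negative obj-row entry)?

Negative obj-row entries: x1: -6, x2: -2, x3: -3, x4: -8.
The most negative is -8 in column x4, so x4 enters.

x4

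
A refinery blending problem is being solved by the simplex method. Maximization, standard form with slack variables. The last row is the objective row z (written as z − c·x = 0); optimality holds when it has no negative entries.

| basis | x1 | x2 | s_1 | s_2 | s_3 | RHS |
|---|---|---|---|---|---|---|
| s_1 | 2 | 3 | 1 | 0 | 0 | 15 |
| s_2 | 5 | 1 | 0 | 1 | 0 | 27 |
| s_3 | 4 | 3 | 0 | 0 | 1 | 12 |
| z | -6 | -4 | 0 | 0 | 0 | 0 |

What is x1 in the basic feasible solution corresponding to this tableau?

x1 is not in the basis, so in the current basic feasible solution x1 = 0.

0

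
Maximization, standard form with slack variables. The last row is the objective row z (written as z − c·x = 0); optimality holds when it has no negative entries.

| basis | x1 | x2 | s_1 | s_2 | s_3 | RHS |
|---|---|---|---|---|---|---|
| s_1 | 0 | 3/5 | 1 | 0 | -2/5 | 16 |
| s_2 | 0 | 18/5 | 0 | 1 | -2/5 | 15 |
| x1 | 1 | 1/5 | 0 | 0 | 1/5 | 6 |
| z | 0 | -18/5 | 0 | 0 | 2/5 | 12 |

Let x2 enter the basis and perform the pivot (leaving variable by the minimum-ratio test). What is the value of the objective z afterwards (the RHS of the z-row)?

27

Ratio test on column x2 — row 1: 16/(3/5) = 80/3; row 2: 15/(18/5) = 25/6; row 3: 6/(1/5) = 30. Minimum is 25/6 at row 2 (s_2 leaves); pivot element 18/5.
Pivot on row 2; the z-row RHS becomes 12 − (-18/5)·(25/6) = 27.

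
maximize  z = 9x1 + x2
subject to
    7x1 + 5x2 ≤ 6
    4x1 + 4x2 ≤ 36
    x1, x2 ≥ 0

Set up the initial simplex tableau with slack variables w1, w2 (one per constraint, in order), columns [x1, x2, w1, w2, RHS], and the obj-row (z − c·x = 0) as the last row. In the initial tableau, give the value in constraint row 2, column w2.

1

Slack w2 belongs to constraint 2; its column is the unit vector e_2, so the entry in row 2 is 1.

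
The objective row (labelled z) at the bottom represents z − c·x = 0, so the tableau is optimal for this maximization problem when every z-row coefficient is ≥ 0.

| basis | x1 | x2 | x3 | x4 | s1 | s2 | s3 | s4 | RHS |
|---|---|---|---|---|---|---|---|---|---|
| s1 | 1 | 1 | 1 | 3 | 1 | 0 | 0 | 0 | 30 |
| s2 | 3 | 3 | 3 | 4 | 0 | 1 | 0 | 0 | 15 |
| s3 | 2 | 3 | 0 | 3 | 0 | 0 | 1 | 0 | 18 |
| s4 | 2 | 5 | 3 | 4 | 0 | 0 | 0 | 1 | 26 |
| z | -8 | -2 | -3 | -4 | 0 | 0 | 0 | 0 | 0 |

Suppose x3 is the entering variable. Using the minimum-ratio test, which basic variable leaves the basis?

s2

Column x3 entries and ratios — s1: 30/1 = 30; s2: 15/3 = 5; s3: 0 ≤ 0, skip; s4: 26/3 = 26/3.
Smallest ratio is 5 in the row of s2, so s2 leaves.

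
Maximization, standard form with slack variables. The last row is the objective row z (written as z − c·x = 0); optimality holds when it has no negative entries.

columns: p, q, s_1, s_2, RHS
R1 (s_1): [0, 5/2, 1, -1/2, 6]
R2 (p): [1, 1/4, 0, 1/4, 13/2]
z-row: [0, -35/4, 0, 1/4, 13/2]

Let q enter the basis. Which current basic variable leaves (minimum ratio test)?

Column q entries and ratios — s_1: 6/(5/2) = 12/5; p: (13/2)/(1/4) = 26.
Smallest ratio is 12/5 in the row of s_1, so s_1 leaves.

s_1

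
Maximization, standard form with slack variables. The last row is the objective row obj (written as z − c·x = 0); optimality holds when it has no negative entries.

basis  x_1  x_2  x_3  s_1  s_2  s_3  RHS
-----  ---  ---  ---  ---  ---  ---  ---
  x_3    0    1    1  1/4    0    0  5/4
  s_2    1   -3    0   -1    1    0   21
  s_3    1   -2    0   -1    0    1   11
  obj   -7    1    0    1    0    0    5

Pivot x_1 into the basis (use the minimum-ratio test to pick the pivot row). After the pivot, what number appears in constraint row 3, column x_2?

Ratio test on column x_1 — row 1: entry 0 ≤ 0; row 2: 21/1 = 21; row 3: 11/1 = 11. Minimum is 11 at row 3 (s_3 leaves); pivot element 1.
Divide row 3 by 1; eliminate column x_1 from the other rows.
In the new row 3, the x_2 entry is the old entry divided by the pivot: (-2)/1 = -2.

-2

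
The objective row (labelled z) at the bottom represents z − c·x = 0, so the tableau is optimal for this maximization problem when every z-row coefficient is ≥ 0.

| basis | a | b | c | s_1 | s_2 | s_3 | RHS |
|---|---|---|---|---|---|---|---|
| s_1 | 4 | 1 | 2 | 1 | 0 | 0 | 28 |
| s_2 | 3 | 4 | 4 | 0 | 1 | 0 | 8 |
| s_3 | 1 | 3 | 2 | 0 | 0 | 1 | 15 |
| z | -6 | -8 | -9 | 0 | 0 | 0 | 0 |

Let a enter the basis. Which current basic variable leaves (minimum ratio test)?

s_2

Column a entries and ratios — s_1: 28/4 = 7; s_2: 8/3 = 8/3; s_3: 15/1 = 15.
Smallest ratio is 8/3 in the row of s_2, so s_2 leaves.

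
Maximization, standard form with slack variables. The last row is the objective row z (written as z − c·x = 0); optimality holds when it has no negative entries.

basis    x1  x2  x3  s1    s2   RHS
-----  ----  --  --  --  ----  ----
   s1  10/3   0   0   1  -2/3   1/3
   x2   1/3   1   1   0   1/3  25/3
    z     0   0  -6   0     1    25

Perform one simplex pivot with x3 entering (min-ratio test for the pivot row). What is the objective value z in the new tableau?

Ratio test on column x3 — row 1: entry 0 ≤ 0; row 2: (25/3)/1 = 25/3. Minimum is 25/3 at row 2 (x2 leaves); pivot element 1.
Pivot on row 2; the z-row RHS becomes 25 − (-6)·(25/3) = 75.

75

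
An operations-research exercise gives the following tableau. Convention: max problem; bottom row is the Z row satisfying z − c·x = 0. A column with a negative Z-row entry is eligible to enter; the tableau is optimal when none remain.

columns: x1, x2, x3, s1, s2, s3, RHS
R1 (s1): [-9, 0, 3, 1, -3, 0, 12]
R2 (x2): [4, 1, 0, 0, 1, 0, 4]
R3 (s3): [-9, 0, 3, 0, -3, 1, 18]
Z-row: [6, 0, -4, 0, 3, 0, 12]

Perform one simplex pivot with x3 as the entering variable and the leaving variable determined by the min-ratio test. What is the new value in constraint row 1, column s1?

1/3

Ratio test on column x3 — row 1: 12/3 = 4; row 2: entry 0 ≤ 0; row 3: 18/3 = 6. Minimum is 4 at row 1 (s1 leaves); pivot element 3.
Divide row 1 by 3; eliminate column x3 from the other rows.
In the new row 1, the s1 entry is the old entry divided by the pivot: 1/3 = 1/3.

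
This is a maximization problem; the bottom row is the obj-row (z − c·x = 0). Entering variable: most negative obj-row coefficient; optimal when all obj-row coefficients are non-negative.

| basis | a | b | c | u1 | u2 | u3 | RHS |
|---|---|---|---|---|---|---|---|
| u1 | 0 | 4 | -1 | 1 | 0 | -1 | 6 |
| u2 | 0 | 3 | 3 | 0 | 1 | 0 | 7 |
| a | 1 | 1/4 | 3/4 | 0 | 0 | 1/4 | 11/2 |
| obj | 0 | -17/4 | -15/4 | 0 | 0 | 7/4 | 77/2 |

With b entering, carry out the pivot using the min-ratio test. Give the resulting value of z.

359/8

Ratio test on column b — row 1: 6/4 = 3/2; row 2: 7/3 = 7/3; row 3: (11/2)/(1/4) = 22. Minimum is 3/2 at row 1 (u1 leaves); pivot element 4.
Pivot on row 1; the obj-row RHS becomes 77/2 − (-17/4)·(3/2) = 359/8.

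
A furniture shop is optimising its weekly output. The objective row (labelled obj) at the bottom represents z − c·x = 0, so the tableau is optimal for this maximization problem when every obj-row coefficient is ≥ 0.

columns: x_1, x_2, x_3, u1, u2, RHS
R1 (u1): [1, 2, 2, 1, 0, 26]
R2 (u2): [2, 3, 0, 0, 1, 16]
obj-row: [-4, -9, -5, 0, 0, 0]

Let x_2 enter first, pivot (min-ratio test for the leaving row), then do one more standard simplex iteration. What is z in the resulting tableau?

259/3

Ratio test on column x_2 — row 1: 26/2 = 13; row 2: 16/3 = 16/3. Minimum is 16/3 at row 2 (u2 leaves); pivot element 3.
Pivot on row 2; the obj-row RHS becomes 0 − (-9)·(16/3) = 48.
Next entering variable (most negative obj-row entry -5): x_3.
Ratio test on column x_3 — row 1: (46/3)/2 = 23/3; row 2: entry 0 ≤ 0. Minimum is 23/3 at row 1 (u1 leaves); pivot element 2.
After the second pivot the obj-row RHS is 48 − (-5)·(23/3) = 259/3.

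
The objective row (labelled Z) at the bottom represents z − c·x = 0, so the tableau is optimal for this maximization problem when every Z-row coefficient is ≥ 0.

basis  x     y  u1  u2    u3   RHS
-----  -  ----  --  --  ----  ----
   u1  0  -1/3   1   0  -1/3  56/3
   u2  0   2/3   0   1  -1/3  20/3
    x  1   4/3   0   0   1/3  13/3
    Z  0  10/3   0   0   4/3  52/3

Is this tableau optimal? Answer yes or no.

Every Z-row coefficient is ≥ 0, so the tableau is optimal.

yes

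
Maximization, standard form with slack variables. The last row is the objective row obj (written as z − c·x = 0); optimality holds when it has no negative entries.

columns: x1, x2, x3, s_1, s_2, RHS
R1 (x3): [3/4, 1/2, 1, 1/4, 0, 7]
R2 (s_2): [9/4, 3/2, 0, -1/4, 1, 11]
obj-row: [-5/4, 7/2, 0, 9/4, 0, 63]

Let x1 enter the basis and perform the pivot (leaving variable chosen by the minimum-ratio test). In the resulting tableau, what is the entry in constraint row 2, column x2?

Ratio test on column x1 — row 1: 7/(3/4) = 28/3; row 2: 11/(9/4) = 44/9. Minimum is 44/9 at row 2 (s_2 leaves); pivot element 9/4.
Divide row 2 by 9/4; eliminate column x1 from the other rows.
In the new row 2, the x2 entry is the old entry divided by the pivot: (3/2)/(9/4) = 2/3.

2/3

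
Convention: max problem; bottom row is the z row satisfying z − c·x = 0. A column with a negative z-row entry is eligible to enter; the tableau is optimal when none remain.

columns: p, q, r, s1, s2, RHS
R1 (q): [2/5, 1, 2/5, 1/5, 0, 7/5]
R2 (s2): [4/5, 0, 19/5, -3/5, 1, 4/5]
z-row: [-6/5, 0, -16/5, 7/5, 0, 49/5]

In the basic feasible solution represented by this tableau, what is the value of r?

0

r is not in the basis, so in the current basic feasible solution r = 0.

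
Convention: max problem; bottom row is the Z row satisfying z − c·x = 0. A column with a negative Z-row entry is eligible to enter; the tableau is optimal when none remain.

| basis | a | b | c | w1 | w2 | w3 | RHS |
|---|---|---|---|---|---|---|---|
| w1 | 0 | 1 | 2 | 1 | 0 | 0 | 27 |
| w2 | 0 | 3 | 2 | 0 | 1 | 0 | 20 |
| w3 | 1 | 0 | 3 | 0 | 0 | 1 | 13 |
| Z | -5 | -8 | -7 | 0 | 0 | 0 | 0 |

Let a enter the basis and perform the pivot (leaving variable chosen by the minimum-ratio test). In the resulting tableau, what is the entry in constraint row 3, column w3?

1

Ratio test on column a — row 1: entry 0 ≤ 0; row 2: entry 0 ≤ 0; row 3: 13/1 = 13. Minimum is 13 at row 3 (w3 leaves); pivot element 1.
Divide row 3 by 1; eliminate column a from the other rows.
In the new row 3, the w3 entry is the old entry divided by the pivot: 1/1 = 1.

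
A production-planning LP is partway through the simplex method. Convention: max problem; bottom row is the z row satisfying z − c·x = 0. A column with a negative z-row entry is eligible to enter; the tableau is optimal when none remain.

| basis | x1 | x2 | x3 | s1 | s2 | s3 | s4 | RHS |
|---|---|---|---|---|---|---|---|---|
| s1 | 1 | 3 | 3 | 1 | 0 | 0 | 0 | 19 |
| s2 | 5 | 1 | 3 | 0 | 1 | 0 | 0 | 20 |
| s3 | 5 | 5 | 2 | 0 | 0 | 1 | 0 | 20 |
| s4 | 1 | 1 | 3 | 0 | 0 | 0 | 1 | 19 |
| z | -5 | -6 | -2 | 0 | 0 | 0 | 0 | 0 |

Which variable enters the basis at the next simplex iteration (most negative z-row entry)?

Negative z-row entries: x1: -5, x2: -6, x3: -2.
The most negative is -6 in column x2, so x2 enters.

x2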